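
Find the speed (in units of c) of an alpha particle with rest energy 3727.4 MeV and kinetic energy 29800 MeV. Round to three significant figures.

K = (γ−1)mc², so γ = 1 + 29800/3727.4 = 8.9948.
Then v/c = √(1 − γ⁻²) = √(1 − 0.01236) = √0.98764 = 0.994.

0.994c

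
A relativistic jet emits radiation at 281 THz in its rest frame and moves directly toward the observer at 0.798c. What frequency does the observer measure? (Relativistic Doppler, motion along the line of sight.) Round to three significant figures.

838 THz

Relativistic Doppler (source moving toward): f_obs = f_src · √((1+β)/(1−β)).
With β = 0.798: factor = √(1.798/0.202) = 2.9835.
f_obs = 281 × 2.9835 = 838 THz.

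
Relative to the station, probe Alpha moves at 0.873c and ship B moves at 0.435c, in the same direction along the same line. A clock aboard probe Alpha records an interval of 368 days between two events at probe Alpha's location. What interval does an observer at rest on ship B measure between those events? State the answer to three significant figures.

520 days

Transform probe Alpha's velocity into ship B's frame: (0.873 − 0.435)/(1 − 0.873·0.435) = 0.438/0.620245, so the relative speed is 0.70617c.
γ for this relative speed: γ = 1/√(1 − 0.498676) = 1.4123.
Probe Alpha's interval is proper; time dilation gives Δt_B = γΔτ = 1.4123 × 368 days = 520 days.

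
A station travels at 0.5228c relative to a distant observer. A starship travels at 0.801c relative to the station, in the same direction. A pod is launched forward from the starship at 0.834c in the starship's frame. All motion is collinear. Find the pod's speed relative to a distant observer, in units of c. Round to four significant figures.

First combine the pod and starship (S''→S'): u₁ = (0.834 + 0.801)/(1 + 0.834×0.801) = 1.635/1.668034 = 0.9802.
Then combine with the station (S'→S): u = (0.9802 + 0.5228)/(1 + 0.9802×0.5228) = 1.503/1.51244856 = 0.99375.

0.9938c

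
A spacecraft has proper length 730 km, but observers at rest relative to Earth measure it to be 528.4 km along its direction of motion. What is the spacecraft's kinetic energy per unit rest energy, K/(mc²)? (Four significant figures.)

From L = L₀/γ: γ = 730/528.4 = 1.38153.
K/(mc²) = γ − 1 = 1.38153 − 1 = 0.3815.

0.3815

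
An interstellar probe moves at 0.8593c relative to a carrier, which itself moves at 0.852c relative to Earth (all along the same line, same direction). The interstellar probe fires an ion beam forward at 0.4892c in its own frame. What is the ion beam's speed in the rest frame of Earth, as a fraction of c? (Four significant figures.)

0.9959c

Apply u = (u'+v)/(1+u'v) twice. Ion beam in the carrier frame: (0.4892+0.8593)/(1+0.4892·0.8593) = 1.3485/1.42036956 = 0.9494c.
That velocity, transformed to the rest frame of Earth: (0.9494+0.852)/(1+0.9494·0.852) = 1.8014/1.8088888 = 0.99586c.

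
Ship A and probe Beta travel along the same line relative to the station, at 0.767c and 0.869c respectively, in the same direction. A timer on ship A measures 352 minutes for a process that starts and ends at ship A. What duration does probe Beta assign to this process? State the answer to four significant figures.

The velocity of ship A relative to probe Beta is (0.767 − 0.869)c / (1 − 0.767×0.869) = −0.30587c; relative speed 0.30587c.
γ for this relative speed: γ = 1/√(1 − 0.0935565) = 1.0503.
Ship A's interval is proper; time dilation gives Δt_B = γΔτ = 1.0503 × 352 minutes = 369.7 minutes.

369.7 minutes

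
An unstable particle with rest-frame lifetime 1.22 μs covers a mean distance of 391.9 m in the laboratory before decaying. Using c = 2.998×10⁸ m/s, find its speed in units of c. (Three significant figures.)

Lab distance = (lab lifetime)·v = γτ·βc, so βγ = d/(cτ) = 391.9/(2.998×10⁸ × 1.220×10^-6) = 1.0715.
With βγ = 1.0715: γ² = 1 + (βγ)² = 2.14811, and β = (βγ)/γ = 1.0715/1.46564 = 0.731.

0.731c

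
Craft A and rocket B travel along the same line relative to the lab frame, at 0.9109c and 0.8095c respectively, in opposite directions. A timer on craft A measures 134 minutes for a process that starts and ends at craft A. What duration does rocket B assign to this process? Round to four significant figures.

Speed of craft A in rocket B's frame: u = (v_A + v_B)/(1 + v_A v_B/c²) = (0.9109 + 0.8095)/(1 + 0.9109×0.8095) = 1.7204/1.73737355 = 0.99023; |u| = 0.99023c.
γ for this relative speed: γ = 1/√(1 − 0.980555) = 7.1713.
Craft A's interval is proper; time dilation gives Δt_B = γΔτ = 7.1713 × 134 minutes = 961.0 minutes.

961.0 minutes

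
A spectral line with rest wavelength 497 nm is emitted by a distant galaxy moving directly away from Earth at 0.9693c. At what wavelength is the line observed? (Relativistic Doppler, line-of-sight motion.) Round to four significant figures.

Relativistic Doppler for wavelength: λ_obs = λ_src · √((1+β)/(1−β)).
With β = 0.9693: factor = √(1.9693/0.0307) = 8.0092.
λ_obs = 497 × 8.0092 = 3981 nm.

3981 nm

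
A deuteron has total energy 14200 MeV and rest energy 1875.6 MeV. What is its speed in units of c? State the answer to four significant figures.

0.9912c

γ = E/(mc²) = 14200/1875.6 = 7.5709.
β = √(1 − 1/γ²) = √(1 − 0.0174464) = √0.9825536 = 0.9912.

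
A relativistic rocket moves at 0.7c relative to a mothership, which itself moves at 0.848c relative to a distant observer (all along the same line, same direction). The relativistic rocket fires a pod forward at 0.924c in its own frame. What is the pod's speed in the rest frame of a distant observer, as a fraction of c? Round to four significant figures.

0.9989c

Apply u = (u'+v)/(1+u'v) twice. Pod in the mothership frame: (0.924+0.7)/(1+0.924·0.7) = 1.624/1.6468 = 0.98615c.
That velocity, transformed to the rest frame of a distant observer: (0.98615+0.848)/(1+0.98615·0.848) = 1.83415/1.8362552 = 0.99885c.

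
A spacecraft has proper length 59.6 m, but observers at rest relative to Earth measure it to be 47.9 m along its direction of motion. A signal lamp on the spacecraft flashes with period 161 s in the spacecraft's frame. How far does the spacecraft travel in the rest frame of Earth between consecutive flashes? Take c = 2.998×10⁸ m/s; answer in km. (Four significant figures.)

From L = L₀/γ: γ = 59.6/47.9 = 1.24426.
β = √(1 − 1/γ²) = 0.59505. Lab-frame period = γτ = 1.24426×161 s = 200.33 s. Distance = βc × γτ = 0.59505 × 2.998×10⁸ m/s × 200.33 s = 3.5738×10^10 m = 3.574×10^7 km.

3.574×10^7 km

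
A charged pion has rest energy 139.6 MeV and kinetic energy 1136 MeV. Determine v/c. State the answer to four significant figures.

0.9940

K = (γ−1)mc², so γ = 1 + 1136/139.6 = 9.1375.
Then v/c = √(1 − γ⁻²) = √(1 − 0.0119769) = √0.9880231 = 0.9940.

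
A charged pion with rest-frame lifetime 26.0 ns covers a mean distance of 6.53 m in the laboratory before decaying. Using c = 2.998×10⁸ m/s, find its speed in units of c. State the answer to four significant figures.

0.6422c

Let x = d/(cτ) = 6.530 m / (2.998×10⁸ m/s × 2.600×10^-8 s) = 0.83774. Since d = βγcτ, x = βγ = β/√(1−β²).
Solving: β² = x²/(1+x²) = 0.701808/1.701808 = 0.41239, so β = 0.6422.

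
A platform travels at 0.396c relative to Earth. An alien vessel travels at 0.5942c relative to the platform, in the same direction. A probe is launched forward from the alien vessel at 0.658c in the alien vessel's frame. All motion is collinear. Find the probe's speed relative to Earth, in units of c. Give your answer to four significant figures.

Apply u = (u'+v)/(1+u'v) twice. Probe in the platform frame: (0.658+0.5942)/(1+0.658·0.5942) = 1.2522/1.3909836 = 0.90023c.
That velocity, transformed to the rest frame of Earth: (0.90023+0.396)/(1+0.90023·0.396) = 1.29623/1.35649108 = 0.95558c.

0.9556c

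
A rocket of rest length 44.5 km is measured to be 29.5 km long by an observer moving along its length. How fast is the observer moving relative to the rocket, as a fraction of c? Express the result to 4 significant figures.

Length contraction gives γ = L₀/L = 44.5/29.5 = 1.5085.
β = √(1 − 1/γ²) = √0.56055 = 0.7487.

0.7487c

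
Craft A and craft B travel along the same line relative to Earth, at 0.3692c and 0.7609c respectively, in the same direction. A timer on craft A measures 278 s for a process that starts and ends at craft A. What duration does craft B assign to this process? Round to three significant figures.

331 s

Speed of craft A in craft B's frame: u = (v_A − v_B)/(1 − v_A v_B/c²) = (0.3692 − 0.7609)/(1 − 0.3692×0.7609) = −0.3917/0.71907572 = −0.54473; |u| = 0.54473c.
γ for this relative speed: γ = 1/√(1 − 0.296731) = 1.1924.
The clock on craft A records proper time, so craft B measures Δt = γΔτ = 1.1924 × 278 = 331 s.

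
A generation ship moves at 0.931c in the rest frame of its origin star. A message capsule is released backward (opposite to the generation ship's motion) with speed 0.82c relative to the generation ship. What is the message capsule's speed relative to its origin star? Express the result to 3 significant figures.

Relativistic velocity addition: u = (u' + v)/(1 + u'v/c²), with u' = −0.82c and v = 0.931c.
Numerator: −0.82 + 0.931 = 0.111. Denominator: 1 + (−0.82)(0.931) = 0.23658.
u = 0.111/0.23658 = 0.46919, so the speed is 0.469c.

0.469c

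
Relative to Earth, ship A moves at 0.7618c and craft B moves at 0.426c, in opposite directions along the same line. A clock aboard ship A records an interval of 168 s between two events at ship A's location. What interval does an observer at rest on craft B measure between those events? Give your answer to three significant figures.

Transform ship A's velocity into craft B's frame: (0.7618 + 0.426)/(1 + 0.7618·0.426) = 1.1878/1.3245268, so the relative speed is 0.89677c.
γ for this relative speed: γ = 1/√(1 − 0.804196) = 2.2599.
The clock on ship A records proper time, so craft B measures Δt = γΔτ = 2.2599 × 168 = 380 s.

380 s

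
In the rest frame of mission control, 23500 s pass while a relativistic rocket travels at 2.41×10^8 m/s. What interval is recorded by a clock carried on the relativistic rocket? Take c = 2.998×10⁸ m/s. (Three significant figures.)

14000 s

β = v/c = (2.41×10^8 m/s)/(2.998×10⁸ m/s) = 0.803869.
β² = 0.6462054, so γ = 1/√0.3537946 = 1.6812.
The moving clock records proper time: Δτ = Δt/γ = 23500/1.6812 = 14000 s.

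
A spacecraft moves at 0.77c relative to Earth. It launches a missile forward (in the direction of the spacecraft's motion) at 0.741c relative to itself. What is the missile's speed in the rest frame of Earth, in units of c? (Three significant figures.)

In units of c, u = (u' + v)/(1 + u'v) with u' = 0.741 and v = 0.77.
Numerator: 0.741 + 0.77 = 1.511. Denominator: 1 + (0.741)(0.77) = 1.57057.
u = 1.511/1.57057 = 0.96207, so the speed is 0.962c.

0.962c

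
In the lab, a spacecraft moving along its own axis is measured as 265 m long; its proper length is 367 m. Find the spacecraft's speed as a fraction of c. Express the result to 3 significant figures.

0.692c

Length contraction gives γ = L₀/L = 367/265 = 1.3849.
β = √(1 − 1/γ²) = √0.478609 = 0.692.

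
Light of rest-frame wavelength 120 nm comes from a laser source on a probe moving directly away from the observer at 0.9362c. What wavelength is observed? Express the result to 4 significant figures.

661.1 nm

Relativistic Doppler for wavelength: λ_obs = λ_src · √((1+β)/(1−β)).
With β = 0.9362: factor = √(1.9362/0.0638) = 5.5089.
λ_obs = 120 × 5.5089 = 661.1 nm.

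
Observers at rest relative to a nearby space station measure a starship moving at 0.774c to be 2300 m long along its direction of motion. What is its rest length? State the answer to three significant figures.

With β = 0.774, γ = 1/√(1 − 0.774²) = 1/√0.400924 = 1.5793.
Proper length: L₀ = γ·L = 1.5793 × 2300 = 3630 m.

3630 m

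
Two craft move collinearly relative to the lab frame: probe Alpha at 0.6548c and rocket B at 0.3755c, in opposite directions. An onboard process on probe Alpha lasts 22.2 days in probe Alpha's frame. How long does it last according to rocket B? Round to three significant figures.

The velocity of probe Alpha relative to rocket B is (0.6548 + 0.3755)c / (1 + 0.6548×0.3755) = 0.82697c; relative speed 0.82697c.
γ for this relative speed: γ = 1/√(1 − 0.683879) = 1.7786.
Probe Alpha's interval is proper; time dilation gives Δt_B = γΔτ = 1.7786 × 22.2 days = 39.5 days.

39.5 days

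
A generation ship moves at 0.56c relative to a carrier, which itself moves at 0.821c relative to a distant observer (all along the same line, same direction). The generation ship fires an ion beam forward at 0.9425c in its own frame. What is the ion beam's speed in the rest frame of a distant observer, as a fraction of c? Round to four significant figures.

0.9984c

First combine the ion beam and generation ship (S''→S'): u₁ = (0.9425 + 0.56)/(1 + 0.9425×0.56) = 1.5025/1.5278 = 0.98344.
Then combine with the carrier (S'→S): u = (0.98344 + 0.821)/(1 + 0.98344×0.821) = 1.80444/1.80740424 = 0.99836.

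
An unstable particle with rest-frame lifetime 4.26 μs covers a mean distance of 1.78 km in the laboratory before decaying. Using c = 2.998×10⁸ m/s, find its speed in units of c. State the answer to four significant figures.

0.8125c

Lab distance = (lab lifetime)·v = γτ·βc, so βγ = d/(cτ) = 1780/(2.998×10⁸ × 4.260×10^-6) = 1.3937.
With βγ = 1.3937: γ² = 1 + (βγ)² = 2.9424, and β = (βγ)/γ = 1.3937/1.71534 = 0.8125.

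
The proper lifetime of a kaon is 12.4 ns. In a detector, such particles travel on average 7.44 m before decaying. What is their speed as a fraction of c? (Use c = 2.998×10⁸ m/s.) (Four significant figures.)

d = βγcτ ⇒ βγ = d/(cτ) = 7.440 m / (3.71752 m) = 2.0013.
β = (βγ)/√(1+(βγ)²) = 2.0013/√5.0052 = 0.8945.

0.8945c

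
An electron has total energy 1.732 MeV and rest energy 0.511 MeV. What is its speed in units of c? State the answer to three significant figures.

0.955c

Total energy E = γmc² gives γ = 1.732/0.511 = 3.3894.
Hence β = √(1 − 1/γ²) = √(1 − 0.0870471) = √0.9129529 = 0.955.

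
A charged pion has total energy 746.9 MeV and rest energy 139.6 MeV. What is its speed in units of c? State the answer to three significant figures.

0.982c

γ = E/(mc²) = 746.9/139.6 = 5.3503.
β = √(1 − 1/γ²) = √(1 − 0.0349336) = √0.9650664 = 0.982.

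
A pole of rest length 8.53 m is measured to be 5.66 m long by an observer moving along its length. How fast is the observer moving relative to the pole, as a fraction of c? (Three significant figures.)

0.748c

Length contraction gives γ = L₀/L = 8.53/5.66 = 1.5071.
β = √(1 − 1/γ²) = √0.559733 = 0.748.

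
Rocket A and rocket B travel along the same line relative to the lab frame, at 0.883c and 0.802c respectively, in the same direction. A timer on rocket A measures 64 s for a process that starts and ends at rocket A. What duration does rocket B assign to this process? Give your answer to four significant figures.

The velocity of rocket A relative to rocket B is (0.883 − 0.802)c / (1 − 0.883×0.802) = 0.27756c; relative speed 0.27756c.
γ for this relative speed: γ = 1/√(1 − 0.0770396) = 1.0409.
Rocket A's interval is proper; time dilation gives Δt_B = γΔτ = 1.0409 × 64 s = 66.62 s.

66.62 s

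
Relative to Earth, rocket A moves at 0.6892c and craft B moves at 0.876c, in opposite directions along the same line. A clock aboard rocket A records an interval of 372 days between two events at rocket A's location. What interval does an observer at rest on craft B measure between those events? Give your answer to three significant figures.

Speed of rocket A in craft B's frame: u = (v_A + v_B)/(1 + v_A v_B/c²) = (0.6892 + 0.876)/(1 + 0.6892×0.876) = 1.5652/1.6037392 = 0.97597; |u| = 0.97597c.
γ for this relative speed: γ = 1/√(1 − 0.952517) = 4.5891.
The clock on rocket A records proper time, so craft B measures Δt = γΔτ = 4.5891 × 372 = 1710 days.

1710 days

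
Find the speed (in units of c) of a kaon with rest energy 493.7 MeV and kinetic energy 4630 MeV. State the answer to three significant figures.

γ = 1 + K/(mc²) = 1 + 4630/493.7 = 10.378.
β = √(1 − 1/γ²) = √(1 − 0.0092848) = √0.9907152 = 0.995.

0.995c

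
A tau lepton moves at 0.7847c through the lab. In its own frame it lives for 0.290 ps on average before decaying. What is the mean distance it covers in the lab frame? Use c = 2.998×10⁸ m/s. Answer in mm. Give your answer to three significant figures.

0.110 mm

β² = 0.61575409, so γ = 1/√0.38424591 = 1.6132.
Lab-frame lifetime: Δt = γτ = 1.6132 × 0.290 ps = 0.46783 ps.
Distance: d = vΔt = 0.7847 × 2.998×10⁸ m/s × 4.6783×10^-13 s = 1.10×10^-4 m = 0.110 mm.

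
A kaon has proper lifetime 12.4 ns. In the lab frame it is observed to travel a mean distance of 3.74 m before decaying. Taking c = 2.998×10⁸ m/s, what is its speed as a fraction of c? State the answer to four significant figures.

0.7092c

Let x = d/(cτ) = 3.740 m / (2.998×10⁸ m/s × 1.240×10^-8 s) = 1.006. Since d = βγcτ, x = βγ = β/√(1−β²).
Solving: β² = x²/(1+x²) = 1.01204/2.01204 = 0.502992, so β = 0.7092.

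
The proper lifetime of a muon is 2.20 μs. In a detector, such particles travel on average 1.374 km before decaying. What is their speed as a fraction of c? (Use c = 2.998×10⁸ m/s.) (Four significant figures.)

d = βγcτ ⇒ βγ = d/(cτ) = 1374 m / (659.56 m) = 2.0832.
β = (βγ)/√(1+(βγ)²) = 2.0832/√5.33972 = 0.9015.

0.9015c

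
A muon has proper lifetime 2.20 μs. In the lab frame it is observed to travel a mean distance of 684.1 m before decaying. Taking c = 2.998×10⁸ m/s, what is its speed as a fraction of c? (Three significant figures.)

0.720c

d = βγcτ ⇒ βγ = d/(cτ) = 684.1 m / (659.56 m) = 1.0372.
β = (βγ)/√(1+(βγ)²) = 1.0372/√2.07578 = 0.720.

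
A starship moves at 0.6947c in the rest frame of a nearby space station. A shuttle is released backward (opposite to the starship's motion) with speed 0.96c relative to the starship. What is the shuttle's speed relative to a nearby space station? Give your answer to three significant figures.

0.796c

Relativistic velocity addition: u = (u' + v)/(1 + u'v/c²), with u' = −0.96c and v = 0.6947c.
Numerator: −0.96 + 0.6947 = −0.2653. Denominator: 1 + (−0.96)(0.6947) = 0.333088.
u = −0.2653/0.333088 = −0.79649, so the speed is 0.796c.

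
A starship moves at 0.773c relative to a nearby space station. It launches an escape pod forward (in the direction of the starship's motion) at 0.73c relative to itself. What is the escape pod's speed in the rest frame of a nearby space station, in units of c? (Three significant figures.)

0.961c

Relativistic velocity addition: u = (u' + v)/(1 + u'v/c²), with u' = 0.73c and v = 0.773c.
Numerator: 0.73 + 0.773 = 1.503. Denominator: 1 + (0.73)(0.773) = 1.56429.
u = 1.503/1.56429 = 0.96082, so the speed is 0.961c.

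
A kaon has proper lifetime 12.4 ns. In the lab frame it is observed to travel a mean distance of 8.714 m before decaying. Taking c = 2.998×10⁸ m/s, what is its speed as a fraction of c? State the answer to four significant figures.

0.9198c

Lab distance = (lab lifetime)·v = γτ·βc, so βγ = d/(cτ) = 8.714/(2.998×10⁸ × 1.240×10^-8) = 2.344.
With βγ = 2.344: γ² = 1 + (βγ)² = 6.49434, and β = (βγ)/γ = 2.344/2.5484 = 0.9198.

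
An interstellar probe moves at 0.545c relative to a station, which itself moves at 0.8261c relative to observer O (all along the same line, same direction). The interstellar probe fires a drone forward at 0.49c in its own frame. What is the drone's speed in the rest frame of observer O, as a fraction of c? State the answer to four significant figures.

0.9810c

Apply u = (u'+v)/(1+u'v) twice. Drone in the station frame: (0.49+0.545)/(1+0.49·0.545) = 1.035/1.26705 = 0.81686c.
That velocity, transformed to the rest frame of observer O: (0.81686+0.8261)/(1+0.81686·0.8261) = 1.64296/1.674808046 = 0.98098c.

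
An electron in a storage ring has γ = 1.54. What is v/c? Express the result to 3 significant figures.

β = √(1 − 1/γ²) = √(1 − 1/2.3716) = √0.578344 = 0.760.

0.760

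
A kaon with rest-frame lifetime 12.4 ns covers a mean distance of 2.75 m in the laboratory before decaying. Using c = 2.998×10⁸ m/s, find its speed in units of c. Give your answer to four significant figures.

d = βγcτ ⇒ βγ = d/(cτ) = 2.750 m / (3.71752 m) = 0.73974.
β = (βγ)/√(1+(βγ)²) = 0.73974/√1.547215 = 0.5947.

0.5947c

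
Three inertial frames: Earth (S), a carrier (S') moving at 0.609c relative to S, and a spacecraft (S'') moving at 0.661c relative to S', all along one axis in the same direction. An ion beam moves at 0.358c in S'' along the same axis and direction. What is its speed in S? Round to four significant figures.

0.9542c

Apply u = (u'+v)/(1+u'v) twice. Ion beam in the carrier frame: (0.358+0.661)/(1+0.358·0.661) = 1.019/1.236638 = 0.82401c.
That velocity, transformed to the rest frame of Earth: (0.82401+0.609)/(1+0.82401·0.609) = 1.43301/1.50182209 = 0.95418c.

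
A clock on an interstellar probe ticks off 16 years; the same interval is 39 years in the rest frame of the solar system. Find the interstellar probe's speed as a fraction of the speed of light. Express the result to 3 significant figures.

0.912c

γ = Δt/Δτ = 39/16 = 2.4375.
β = √(1 − 1/γ²) = √(1 − 0.16831) = √0.83169 = 0.912.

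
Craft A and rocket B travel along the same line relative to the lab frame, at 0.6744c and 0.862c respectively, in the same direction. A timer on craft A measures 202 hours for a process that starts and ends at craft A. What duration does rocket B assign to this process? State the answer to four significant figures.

226.0 hours

Transform craft A's velocity into rocket B's frame: (0.6744 − 0.862)/(1 − 0.6744·0.862) = −0.1876/0.4186672, so the relative speed is 0.44809c.
At |u| = 0.44809c, γ = (1 − 0.200785)^(−1/2) = 1.1186.
Craft A's interval is proper; time dilation gives Δt_B = γΔτ = 1.1186 × 202 hours = 226.0 hours.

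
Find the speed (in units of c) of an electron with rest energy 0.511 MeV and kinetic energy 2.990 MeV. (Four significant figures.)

γ = 1 + K/(mc²) = 1 + 2.990/0.511 = 6.8513.
β = √(1 − 1/γ²) = √(1 − 0.0213037) = √0.9786963 = 0.9893.

0.9893c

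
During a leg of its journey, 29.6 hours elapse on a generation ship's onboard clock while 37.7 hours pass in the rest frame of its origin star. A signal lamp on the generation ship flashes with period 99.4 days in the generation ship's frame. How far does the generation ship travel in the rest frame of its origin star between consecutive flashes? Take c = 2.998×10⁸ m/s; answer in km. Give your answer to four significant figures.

2.031×10^12 km

From Δt = γΔτ: γ = 37.7/29.6 = 1.27365.
β = √(1 − 1/γ²) = 0.61931. Lab-frame period = γτ = 1.27365×99.4 days = 126.6 days. Distance = βc × γτ = 0.61931 × 2.998×10⁸ m/s × 10938240 s = 2.0309×10^15 m = 2.031×10^12 km.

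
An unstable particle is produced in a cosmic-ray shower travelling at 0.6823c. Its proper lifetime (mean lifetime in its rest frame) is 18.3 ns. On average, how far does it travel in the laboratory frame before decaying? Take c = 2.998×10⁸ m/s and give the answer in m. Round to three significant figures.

γ = 1/√(1 − β²) = 1/√(1 − 0.46553329) = 1/√0.53446671 = 1/0.731072 = 1.3679.
Lab-frame lifetime: Δt = γτ = 1.3679 × 18.3 ns = 25.033 ns.
Distance: d = vΔt = 0.6823 × 2.998×10⁸ m/s × 2.5033×10^-8 s = 5.12 m.

5.12 m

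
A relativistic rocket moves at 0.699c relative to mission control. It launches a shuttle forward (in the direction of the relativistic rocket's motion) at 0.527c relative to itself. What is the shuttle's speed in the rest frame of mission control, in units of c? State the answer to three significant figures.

0.896c

In units of c, u = (u' + v)/(1 + u'v) with u' = 0.527 and v = 0.699.
Numerator: 0.527 + 0.699 = 1.226. Denominator: 1 + (0.527)(0.699) = 1.368373.
u = 1.226/1.368373 = 0.89595, so the speed is 0.896c.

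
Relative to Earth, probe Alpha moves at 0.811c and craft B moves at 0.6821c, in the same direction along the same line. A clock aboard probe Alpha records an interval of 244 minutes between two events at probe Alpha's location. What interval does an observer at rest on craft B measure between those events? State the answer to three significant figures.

255 minutes

Speed of probe Alpha in craft B's frame: u = (v_A − v_B)/(1 − v_A v_B/c²) = (0.811 − 0.6821)/(1 − 0.811×0.6821) = 0.1289/0.4468169 = 0.28849; |u| = 0.28849c.
γ for this relative speed: γ = 1/√(1 − 0.0832265) = 1.0444.
The clock on probe Alpha records proper time, so craft B measures Δt = γΔτ = 1.0444 × 244 = 255 minutes.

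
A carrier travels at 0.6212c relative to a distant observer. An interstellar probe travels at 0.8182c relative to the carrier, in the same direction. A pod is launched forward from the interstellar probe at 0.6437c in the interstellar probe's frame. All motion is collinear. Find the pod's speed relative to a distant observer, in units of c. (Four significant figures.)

Apply u = (u'+v)/(1+u'v) twice. Pod in the carrier frame: (0.6437+0.8182)/(1+0.6437·0.8182) = 1.4619/1.52667534 = 0.95757c.
That velocity, transformed to the rest frame of a distant observer: (0.95757+0.6212)/(1+0.95757·0.6212) = 1.57877/1.594842484 = 0.98992c.

0.9899c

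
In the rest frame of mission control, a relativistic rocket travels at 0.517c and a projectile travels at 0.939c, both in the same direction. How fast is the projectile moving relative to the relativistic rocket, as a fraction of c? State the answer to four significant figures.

Transform to the relativistic rocket's frame: u' = (u − v)/(1 − uv/c²).
u' = (0.939 − 0.517)/(1 − 0.939×0.517) = 0.422/0.514537 = 0.82015.
Speed in the relativistic rocket's frame: 0.8202c (in the same direction).

0.8202c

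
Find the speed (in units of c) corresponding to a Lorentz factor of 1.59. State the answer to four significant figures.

0.7775c

β = √(1 − 1/γ²) = √(1 − 1/2.5281) = √0.604446 = 0.7775.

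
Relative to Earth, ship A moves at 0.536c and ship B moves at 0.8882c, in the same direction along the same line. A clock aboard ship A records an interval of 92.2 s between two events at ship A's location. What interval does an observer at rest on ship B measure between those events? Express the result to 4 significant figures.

Speed of ship A in ship B's frame: u = (v_A − v_B)/(1 − v_A v_B/c²) = (0.536 − 0.8882)/(1 − 0.536×0.8882) = −0.3522/0.5239248 = −0.67223; |u| = 0.67223c.
γ for this relative speed: γ = 1/√(1 − 0.451893) = 1.3507.
The clock on ship A records proper time, so ship B measures Δt = γΔτ = 1.3507 × 92.2 = 124.5 s.

124.5 s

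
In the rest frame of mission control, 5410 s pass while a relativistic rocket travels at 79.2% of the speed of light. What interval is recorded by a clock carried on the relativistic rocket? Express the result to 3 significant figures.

Lorentz factor: γ = (1 − 0.627264)^(−1/2) = 1.6379.
The moving clock records proper time: Δτ = Δt/γ = 5410/1.6379 = 3300 s.

3300 s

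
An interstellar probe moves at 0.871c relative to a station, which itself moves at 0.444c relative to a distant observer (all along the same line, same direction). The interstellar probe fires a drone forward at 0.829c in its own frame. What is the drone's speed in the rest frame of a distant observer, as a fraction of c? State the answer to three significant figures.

Compose velocities in two stages. Stage 1 (into S'): u₁ = (0.829+0.871)/(1+0.829×0.871) = 0.98719.
Stage 2 (into S): u = (0.98719+0.444)/(1+0.98719×0.444) = 0.99505, so the speed is 0.995c.

0.995c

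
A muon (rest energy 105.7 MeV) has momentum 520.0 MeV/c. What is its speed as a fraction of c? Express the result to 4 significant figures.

0.9800c

pc/(mc²) = 520.0/105.7 = 4.9196 = βγ = β/√(1−β²).
So β² = x²/(1 + x²) with x = 4.9196: x² = 24.2025, β² = 24.2025/25.2025 = 0.960321, β = 0.9800.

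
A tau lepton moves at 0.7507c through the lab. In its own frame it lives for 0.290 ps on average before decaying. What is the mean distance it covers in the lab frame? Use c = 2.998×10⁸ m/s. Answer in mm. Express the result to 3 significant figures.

β² = 0.56355049, so γ = 1/√0.43644951 = 1.5137.
Lab-frame lifetime: Δt = γτ = 1.5137 × 0.290 ps = 0.43897 ps.
Distance: d = vΔt = 0.7507 × 2.998×10⁸ m/s × 4.3897×10^-13 s = 9.88×10^-5 m = 0.0988 mm.

0.0988 mm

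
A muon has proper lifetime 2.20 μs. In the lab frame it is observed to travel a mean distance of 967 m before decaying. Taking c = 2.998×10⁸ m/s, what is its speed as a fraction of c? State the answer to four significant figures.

d = βγcτ ⇒ βγ = d/(cτ) = 967.0 m / (659.56 m) = 1.4661.
β = (βγ)/√(1+(βγ)²) = 1.4661/√3.14945 = 0.8261.

0.8261c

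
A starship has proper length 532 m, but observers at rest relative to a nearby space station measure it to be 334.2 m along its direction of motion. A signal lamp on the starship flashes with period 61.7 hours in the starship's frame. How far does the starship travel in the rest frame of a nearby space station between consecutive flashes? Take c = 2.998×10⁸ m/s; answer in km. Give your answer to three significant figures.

γ = L₀/L = 532/334.2 = 1.59186.
β = √(1 − 1/γ²) = 0.77806. Lab-frame period = γτ = 1.59186×61.7 hours = 98.218 hours. Distance = βc × γτ = 0.77806 × 2.998×10⁸ m/s × 353584.8 s = 8.2478×10^13 m = 8.25×10^10 km.

8.25×10^10 km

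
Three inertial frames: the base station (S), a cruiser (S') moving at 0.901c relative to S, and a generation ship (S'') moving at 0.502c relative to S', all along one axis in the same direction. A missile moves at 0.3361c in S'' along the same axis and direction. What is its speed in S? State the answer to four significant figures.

Apply u = (u'+v)/(1+u'v) twice. Missile in the cruiser frame: (0.3361+0.502)/(1+0.3361·0.502) = 0.8381/1.1687222 = 0.71711c.
That velocity, transformed to the rest frame of the base station: (0.71711+0.901)/(1+0.71711·0.901) = 1.61811/1.64611611 = 0.98299c.

0.9830c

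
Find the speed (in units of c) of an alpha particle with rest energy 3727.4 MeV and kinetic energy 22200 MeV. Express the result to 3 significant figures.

0.990c

γ = 1 + K/(mc²) = 1 + 22200/3727.4 = 6.9559.
β = √(1 − 1/γ²) = √(1 − 0.0206678) = √0.9793322 = 0.990.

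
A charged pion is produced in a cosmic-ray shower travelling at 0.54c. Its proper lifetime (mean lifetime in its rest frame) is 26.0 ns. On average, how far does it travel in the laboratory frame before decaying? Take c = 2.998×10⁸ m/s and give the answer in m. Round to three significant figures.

γ = 1/√(1 − β²) = 1/√(1 − 0.2916) = 1/√0.7084 = 1/0.841665 = 1.1881.
Lab-frame lifetime: Δt = γτ = 1.1881 × 26.0 ns = 30.891 ns.
Distance: d = vΔt = 0.54 × 2.998×10⁸ m/s × 3.0891×10^-8 s = 5.00 m.

5.00 m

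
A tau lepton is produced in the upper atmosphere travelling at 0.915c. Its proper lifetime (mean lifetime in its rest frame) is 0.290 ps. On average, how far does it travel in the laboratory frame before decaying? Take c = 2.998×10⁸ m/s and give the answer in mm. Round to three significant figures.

0.197 mm

β² = 0.837225, so γ = 1/√0.162775 = 2.4786.
Lab-frame lifetime: Δt = γτ = 2.4786 × 0.290 ps = 0.71879 ps.
Distance: d = vΔt = 0.915 × 2.998×10⁸ m/s × 7.1879×10^-13 s = 1.97×10^-4 m = 0.197 mm.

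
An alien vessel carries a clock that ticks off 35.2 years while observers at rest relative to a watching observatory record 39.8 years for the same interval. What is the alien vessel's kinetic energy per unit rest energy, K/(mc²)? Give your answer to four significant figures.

From Δt = γΔτ: γ = 39.8/35.2 = 1.13068.
Since K = (γ−1)mc², K/(mc²) = 1.13068 − 1 = 0.1307.

0.1307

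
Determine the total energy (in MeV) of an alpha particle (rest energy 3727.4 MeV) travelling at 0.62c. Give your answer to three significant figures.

β² = 0.3844, so γ = 1/√0.6156 = 1.2745.
Total energy: E = γmc² = 1.2745 × 3727.4 MeV = 4750 MeV.

4750 MeV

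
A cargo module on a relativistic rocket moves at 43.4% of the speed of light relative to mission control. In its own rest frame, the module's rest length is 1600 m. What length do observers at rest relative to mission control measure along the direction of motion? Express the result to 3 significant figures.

1440 m

γ = 1/√(1 − β²) = 1/√(1 − 0.188356) = 1/√0.811644 = 1/0.900913 = 1.11.
Length contraction: L = L₀/γ = 1600/1.11 = 1440 m.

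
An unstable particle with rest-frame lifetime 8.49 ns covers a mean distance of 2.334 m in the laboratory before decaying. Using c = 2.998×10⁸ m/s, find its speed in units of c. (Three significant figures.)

0.676c

Lab distance = (lab lifetime)·v = γτ·βc, so βγ = d/(cτ) = 2.334/(2.998×10⁸ × 8.490×10^-9) = 0.91698.
With βγ = 0.91698: γ² = 1 + (βγ)² = 1.840852, and β = (βγ)/γ = 0.91698/1.35678 = 0.676.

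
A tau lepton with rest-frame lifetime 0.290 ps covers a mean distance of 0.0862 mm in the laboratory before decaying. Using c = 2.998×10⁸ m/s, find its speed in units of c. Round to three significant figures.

0.704c

Lab distance = (lab lifetime)·v = γτ·βc, so βγ = d/(cτ) = 8.620×10^-5/(2.998×10⁸ × 2.900×10^-13) = 0.99147.
With βγ = 0.99147: γ² = 1 + (βγ)² = 1.983013, and β = (βγ)/γ = 0.99147/1.40819 = 0.704.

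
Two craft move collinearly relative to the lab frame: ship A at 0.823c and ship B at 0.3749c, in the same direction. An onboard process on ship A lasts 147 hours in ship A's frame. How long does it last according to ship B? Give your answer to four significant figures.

Transform ship A's velocity into ship B's frame: (0.823 − 0.3749)/(1 − 0.823·0.3749) = 0.4481/0.6914573, so the relative speed is 0.64805c.
At |u| = 0.64805c, γ = (1 − 0.419969)^(−1/2) = 1.313.
Ship A's interval is proper; time dilation gives Δt_B = γΔτ = 1.313 × 147 hours = 193.0 hours.

193.0 hours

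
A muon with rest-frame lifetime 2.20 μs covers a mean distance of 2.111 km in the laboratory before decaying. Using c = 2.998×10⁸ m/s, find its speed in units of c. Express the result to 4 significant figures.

0.9545c

d = βγcτ ⇒ βγ = d/(cτ) = 2111 m / (659.56 m) = 3.2006.
β = (βγ)/√(1+(βγ)²) = 3.2006/√11.2438 = 0.9545.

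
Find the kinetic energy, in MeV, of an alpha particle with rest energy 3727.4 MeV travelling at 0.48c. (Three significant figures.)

With β = 0.48, γ = 1/√(1 − 0.48²) = 1/√0.7696 = 1.1399.
Kinetic energy: K = (γ − 1)mc² = (1.1399 − 1) × 3727.4 MeV = 0.1399 × 3727.4 = 521 MeV.

521 MeV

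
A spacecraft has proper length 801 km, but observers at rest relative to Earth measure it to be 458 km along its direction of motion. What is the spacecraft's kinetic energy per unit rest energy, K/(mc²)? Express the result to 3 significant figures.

γ = L₀/L = 801/458 = 1.74891.
K/(mc²) = γ − 1 = 1.74891 − 1 = 0.749.

0.749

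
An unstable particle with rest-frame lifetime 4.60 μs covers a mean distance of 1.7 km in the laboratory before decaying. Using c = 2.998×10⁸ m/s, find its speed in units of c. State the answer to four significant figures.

d = βγcτ ⇒ βγ = d/(cτ) = 1700 m / (1379.08 m) = 1.2327.
β = (βγ)/√(1+(βγ)²) = 1.2327/√2.51955 = 0.7766.

0.7766c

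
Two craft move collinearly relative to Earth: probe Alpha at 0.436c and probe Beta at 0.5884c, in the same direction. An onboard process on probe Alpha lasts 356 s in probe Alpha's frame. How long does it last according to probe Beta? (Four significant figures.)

363.7 s

Transform probe Alpha's velocity into probe Beta's frame: (0.436 − 0.5884)/(1 − 0.436·0.5884) = −0.1524/0.7434576, so the relative speed is 0.20499c.
γ for this relative speed: γ = 1/√(1 − 0.0420209) = 1.0217.
Probe Alpha's interval is proper; time dilation gives Δt_B = γΔτ = 1.0217 × 356 s = 363.7 s.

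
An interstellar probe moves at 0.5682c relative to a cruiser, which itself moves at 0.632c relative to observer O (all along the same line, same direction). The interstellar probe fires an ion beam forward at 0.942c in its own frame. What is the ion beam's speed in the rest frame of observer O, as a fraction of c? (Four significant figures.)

Compose velocities in two stages. Stage 1 (into S'): u₁ = (0.942+0.5682)/(1+0.942×0.5682) = 0.98369.
Stage 2 (into S): u = (0.98369+0.632)/(1+0.98369×0.632) = 0.9963, so the speed is 0.9963c.

0.9963c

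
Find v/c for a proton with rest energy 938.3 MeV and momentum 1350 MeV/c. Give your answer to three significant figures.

0.821

βγ = pc/(mc²) = 1350/938.3 = 1.4388.
Since γ² = 1 + (βγ)² = 3.07015, γ = √3.07015 = 1.75218, and β = (βγ)/γ = 1.4388/1.75218 = 0.821.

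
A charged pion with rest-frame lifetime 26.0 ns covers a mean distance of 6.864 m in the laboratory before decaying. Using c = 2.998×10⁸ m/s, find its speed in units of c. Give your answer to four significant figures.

d = βγcτ ⇒ βγ = d/(cτ) = 6.864 m / (7.7948 m) = 0.88059.
β = (βγ)/√(1+(βγ)²) = 0.88059/√1.775439 = 0.6609.

0.6609c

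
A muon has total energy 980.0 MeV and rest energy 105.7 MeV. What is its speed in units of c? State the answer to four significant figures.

0.9942c

Total energy E = γmc² gives γ = 980.0/105.7 = 9.2715.
Hence β = √(1 − 1/γ²) = √(1 − 0.0116332) = √0.9883668 = 0.9942.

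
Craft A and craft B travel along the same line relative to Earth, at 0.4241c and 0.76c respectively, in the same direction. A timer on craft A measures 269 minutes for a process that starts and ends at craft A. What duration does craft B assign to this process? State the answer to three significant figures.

310 minutes

Transform craft A's velocity into craft B's frame: (0.4241 − 0.76)/(1 − 0.4241·0.76) = −0.3359/0.677684, so the relative speed is 0.49566c.
γ for this relative speed: γ = 1/√(1 − 0.245679) = 1.1514.
Craft A's interval is proper; time dilation gives Δt_B = γΔτ = 1.1514 × 269 minutes = 310 minutes.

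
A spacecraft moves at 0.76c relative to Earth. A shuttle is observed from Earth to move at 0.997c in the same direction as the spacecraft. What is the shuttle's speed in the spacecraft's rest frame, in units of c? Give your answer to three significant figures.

Transform to the spacecraft's frame: u' = (u − v)/(1 − uv/c²).
u' = (0.997 − 0.76)/(1 − 0.997×0.76) = 0.237/0.24228 = 0.97821.
Speed in the spacecraft's frame: 0.978c (in the same direction).

0.978c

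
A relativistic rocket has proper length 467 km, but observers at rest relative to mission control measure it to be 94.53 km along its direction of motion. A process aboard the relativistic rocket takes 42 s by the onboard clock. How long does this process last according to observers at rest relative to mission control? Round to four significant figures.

From L = L₀/γ: γ = 467/94.53 = 4.94023.
Δt = γΔτ = 4.94023 × 42 = 207.5 s.

207.5 s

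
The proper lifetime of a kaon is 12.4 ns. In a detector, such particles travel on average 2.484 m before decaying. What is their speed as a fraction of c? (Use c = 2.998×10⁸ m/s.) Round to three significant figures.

d = βγcτ ⇒ βγ = d/(cτ) = 2.484 m / (3.71752 m) = 0.66819.
β = (βγ)/√(1+(βγ)²) = 0.66819/√1.446478 = 0.556.

0.556c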